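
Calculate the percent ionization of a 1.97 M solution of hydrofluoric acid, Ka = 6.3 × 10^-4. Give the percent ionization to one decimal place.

HF ⇌ F- + H+; let x = [H+] at equilibrium.
x ≈ √(Ka·C₀) = √(6.3 × 10^-4 × 1.97) = 3.52 × 10^-2 M
Fraction ionized = 3.52 × 10^-2 / 1.97 = 0.0179 → 1.8%

1.8%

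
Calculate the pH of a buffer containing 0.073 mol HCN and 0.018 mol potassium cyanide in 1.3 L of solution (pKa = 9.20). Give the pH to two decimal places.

pH = pKa + log([A⁻]/[HA]) = 9.20 + log(0.018/0.073)
pH = 9.20 + (-0.608) = 8.59

pH = 8.59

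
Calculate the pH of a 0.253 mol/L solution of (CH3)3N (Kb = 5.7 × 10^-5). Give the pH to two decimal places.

(CH3)3N + H2O ⇌ (CH3)3NH+ + OH-
Kb = x²/(0.253 − x) = 5.7 × 10^-5
Assume x ≪ 0.253: x ≈ √(5.7 × 10^-5 × 0.253) = 3.80 × 10^-3 M
Check: 1.5% ionized — well under 5%, approximation valid.
pOH = −log(3.80 × 10^-3) = 2.42; pH = 14.00 − 2.42 = 11.58

pH = 11.58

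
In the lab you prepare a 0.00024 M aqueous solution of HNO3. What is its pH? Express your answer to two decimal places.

HNO3 is a strong acid and dissociates completely, so [H+] = 0.00024 M.
pH = -log(0.00024) = 3.62

pH = 3.62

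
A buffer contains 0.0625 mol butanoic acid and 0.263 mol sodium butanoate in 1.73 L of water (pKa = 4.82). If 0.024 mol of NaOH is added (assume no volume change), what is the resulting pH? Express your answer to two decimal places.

pH = 5.69

OH- converts CH3(CH2)2COOH to CH3(CH2)2COO-: CH3(CH2)2COOH → 0.0385 mol, CH3(CH2)2COO- → 0.287 mol.
Henderson–Hasselbalch with mole ratio 0.287/0.0385: pH = 4.82 + (+0.872)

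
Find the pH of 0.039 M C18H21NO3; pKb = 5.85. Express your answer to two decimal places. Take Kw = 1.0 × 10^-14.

pH = 10.37

C18H21NO3 + H2O ⇌ C18H22NO3+ + OH-
Kb = 10^(−5.85) = 1.41 × 10^-6
Let x = [OH-] at equilibrium. Kb = x²/(0.039 − x).
Neglecting x in the denominator: x = √(1.41 × 10^-6 × 0.039) = 2.34 × 10^-4 M
(x/C₀ = 0.6% < 5%, so the approximation holds.)
pOH = −log(2.34 × 10^-4) = 3.63; pH = 14.00 − 3.63 = 10.37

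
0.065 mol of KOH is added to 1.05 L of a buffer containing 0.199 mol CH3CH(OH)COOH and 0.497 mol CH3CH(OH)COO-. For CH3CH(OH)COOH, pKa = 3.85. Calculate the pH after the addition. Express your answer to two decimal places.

pH = 4.47

After neutralization: n(CH3CH(OH)COOH) = 0.134 mol, n(CH3CH(OH)COO-) = 0.562 mol.
Henderson–Hasselbalch with mole ratio 0.562/0.134: pH = 3.85 + (+0.623)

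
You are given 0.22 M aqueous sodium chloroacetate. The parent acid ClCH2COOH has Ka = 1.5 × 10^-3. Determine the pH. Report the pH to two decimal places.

pH = 8.08

ClCH2COO- is the conjugate base of the weak acid ClCH2COOH.
Kb = Kw/Ka = 1.0×10^-14 / 1.5 × 10^-3 = 6.67 × 10^-12
Kb = [OH-]²/(0.22 − [OH-]) = 6.67 × 10^-12
Neglecting [OH-] in the denominator: [OH-] = √(6.67 × 10^-12 × 0.22) = 1.21 × 10^-6 M
pOH = 5.92, so pH = 14.00 − pOH = 8.08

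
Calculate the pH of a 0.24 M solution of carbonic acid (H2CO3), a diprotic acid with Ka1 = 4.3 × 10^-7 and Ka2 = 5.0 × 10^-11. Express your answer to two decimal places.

pH = 3.49

Ka1 ≫ Ka2, so treat the first dissociation as the only significant source of H+.
Ka1 = x²/(0.24 − x) = 4.3 × 10^-7
x ≈ √(4.3 × 10^-7 × 0.24) = 3.21 × 10^-4 M
pH = −log(3.21 × 10^-4) = 3.49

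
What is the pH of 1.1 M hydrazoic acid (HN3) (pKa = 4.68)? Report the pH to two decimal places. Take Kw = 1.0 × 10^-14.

pH = 2.32

HN3 ⇌ N3- + H+
Ka = 10^(−4.68) = 2.09 × 10^-5
Ka = [H+]²/(1.1 − [H+]) = 2.09 × 10^-5
Neglecting [H+] in the denominator: [H+] = √(2.09 × 10^-5 × 1.1) = 4.79 × 10^-3 M
Check: 0.44% ionized — well under 5%, approximation valid.
pH = −log[H+] = −log(4.79 × 10^-3) = 2.32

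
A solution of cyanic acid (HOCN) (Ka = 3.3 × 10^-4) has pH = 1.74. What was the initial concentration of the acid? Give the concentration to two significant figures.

[H+] = 10^(-1.74) = 1.82 × 10^-2 M = x
Ka = x²/(C₀ − x) ⇒ C₀ = x + x²/Ka
C₀ = 1.82 × 10^-2 + (1.82 × 10^-2)²/(3.3 × 10^-4) = 1.02 M

C₀ = 1.0 M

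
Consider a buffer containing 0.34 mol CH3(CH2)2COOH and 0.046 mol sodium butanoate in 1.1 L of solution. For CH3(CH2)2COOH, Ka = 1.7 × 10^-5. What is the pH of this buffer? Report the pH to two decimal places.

pKa = −log(1.7 × 10^-5) = 4.770
Henderson–Hasselbalch: pH = pKa + log([CH3(CH2)2COO-]/[CH3(CH2)2COOH]) = 4.770 + log(0.046/0.34)
pH = 4.770 + (-0.869) = 3.90

pH = 3.90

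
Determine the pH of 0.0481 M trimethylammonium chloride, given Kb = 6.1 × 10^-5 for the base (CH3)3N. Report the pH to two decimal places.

pH = 5.55

(CH3)3NH+ is the conjugate acid of the weak base (CH3)3N.
Ka = Kw/Kb = 1.0×10^-14 / 6.1 × 10^-5 = 1.64 × 10^-10
Ka = [H+]²/(0.0481 − [H+]) = 1.64 × 10^-10
Since Ka ≪ C₀, [H+] ≈ √(Ka·C₀) = 2.81 × 10^-6 M.
pH = −log(2.81 × 10^-6) = 5.55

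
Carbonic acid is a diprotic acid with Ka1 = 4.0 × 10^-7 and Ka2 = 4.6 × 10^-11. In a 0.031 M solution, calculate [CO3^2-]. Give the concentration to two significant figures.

4.6 × 10^-11 M

First ionization gives [H+] ≈ [HCO3-] = 1.11 × 10^-4 M.
Second step: Ka2 = [H+][CO3^2-]/[HCO3-] ≈ [CO3^2-] (since [H+] ≈ [HCO3-]).
So [CO3^2-] ≈ Ka2.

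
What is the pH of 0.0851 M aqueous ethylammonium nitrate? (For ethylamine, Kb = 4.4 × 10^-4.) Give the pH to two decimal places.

pH = 5.86

C2H5NH3+ is the conjugate acid of the weak base C2H5NH2.
Ka = Kw/Kb = 1.0×10^-14 / 4.4 × 10^-4 = 2.27 × 10^-11
Ka = [H+]²/(0.0851 − [H+]) = 2.27 × 10^-11
Since Ka ≪ C₀, [H+] ≈ √(Ka·C₀) = 1.39 × 10^-6 M.
Check: 0.0016% ionized — well under 5%, approximation valid.
pH = −log[H+] = −log(1.39 × 10^-6) = 5.86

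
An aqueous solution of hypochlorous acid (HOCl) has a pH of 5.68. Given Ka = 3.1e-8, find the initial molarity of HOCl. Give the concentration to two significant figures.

C₀ = 1.4 × 10^-4 M

[H+] = 10^(-5.68) = 2.09 × 10^-6 M = x
Ka = x²/(C₀ − x) ⇒ C₀ = x + x²/Ka
C₀ = 2.09 × 10^-6 + (2.09 × 10^-6)²/(3.1 × 10^-8) = 1.43 × 10^-4 M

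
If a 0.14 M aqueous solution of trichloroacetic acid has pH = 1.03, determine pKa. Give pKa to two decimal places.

[H+] = 10^(-1.03) = 9.33 × 10^-2 M
At equilibrium [HA] = 0.14 − 9.33 × 10^-2 = 4.67 × 10^-2 M
Ka = [H+][A-]/[HA] = (9.33 × 10^-2)² / 4.67 × 10^-2 = 1.86 × 10^-1
pKa = -log(1.86 × 10^-1) = 0.73

pKa = 0.73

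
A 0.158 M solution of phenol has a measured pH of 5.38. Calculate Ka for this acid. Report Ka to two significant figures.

[H+] = 10^(-5.38) = 4.17 × 10^-6 M
At equilibrium [HA] = 0.158 − 4.17 × 10^-6 = 1.58 × 10^-1 M
Ka = [H+][A-]/[HA] = (4.17 × 10^-6)² / 1.58 × 10^-1 = 1.1 × 10^-10

Ka = 1.1 × 10^-10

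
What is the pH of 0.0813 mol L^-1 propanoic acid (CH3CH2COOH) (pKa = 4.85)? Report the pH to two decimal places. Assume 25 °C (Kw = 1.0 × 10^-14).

pH = 2.97

CH3CH2COOH ⇌ CH3CH2COO- + H+
Ka = 10^(−4.85) = 1.41 × 10^-5
From the ICE table, Ka = [H+]²/(0.0813 − [H+]) = 1.41 × 10^-5.
Since Ka ≪ C₀, [H+] ≈ √(Ka·C₀) = 1.07 × 10^-3 M.
Check: 1.3% ionized — well under 5%, approximation valid.
pH = −log(1.07 × 10^-3) = 2.97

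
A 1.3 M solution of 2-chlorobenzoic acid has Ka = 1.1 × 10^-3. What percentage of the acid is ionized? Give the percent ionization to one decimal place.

2.9%

ClC6H4COOH ⇌ ClC6H4COO- + H+; let x = [H+] at equilibrium.
x ≈ √(Ka·C₀) = √(1.1 × 10^-3 × 1.3) = 3.78 × 10^-2 M
Fraction ionized = 3.78 × 10^-2 / 1.3 = 0.0291 → 2.9%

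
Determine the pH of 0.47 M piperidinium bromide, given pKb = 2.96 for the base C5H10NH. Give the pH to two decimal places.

C5H10NH2+ is the conjugate acid of the weak base C5H10NH.
Kb = 10^(−2.96) = 1.10 × 10^-3
Ka = Kw/Kb = 1.0×10^-14 / 1.10 × 10^-3 = 9.09 × 10^-12
From the ICE table, Ka = x²/(0.47 − x) = 9.09 × 10^-12.
Assume x ≪ 0.47: x ≈ √(9.09 × 10^-12 × 0.47) = 2.07 × 10^-6 M
Check: 0.00044% ionized — well under 5%, approximation valid.
pH = −log(2.07 × 10^-6) = 5.68

pH = 5.68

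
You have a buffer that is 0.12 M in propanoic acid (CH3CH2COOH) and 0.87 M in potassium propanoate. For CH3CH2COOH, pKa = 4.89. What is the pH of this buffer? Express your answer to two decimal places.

Henderson–Hasselbalch: pH = pKa + log([CH3CH2COO-]/[CH3CH2COOH]) = 4.89 + log(0.87/0.12)
pH = 4.89 + (+0.860) = 5.75

pH = 5.75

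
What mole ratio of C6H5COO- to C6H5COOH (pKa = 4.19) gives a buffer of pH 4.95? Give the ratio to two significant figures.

pH = pKa + log(r) ⇒ log(r) = 4.95 − 4.19 = +0.76
r = [C6H5COO-]/[C6H5COOH] = 10^(+0.76) = 5.75

ratio = 5.8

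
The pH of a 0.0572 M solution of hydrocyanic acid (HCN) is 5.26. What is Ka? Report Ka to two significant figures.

Ka = 5.3 × 10^-10

[H+] = 10^(-5.26) = 5.50 × 10^-6 M
At equilibrium [HA] = 0.0572 − 5.50 × 10^-6 = 5.72 × 10^-2 M
Ka = [H+][A-]/[HA] = (5.50 × 10^-6)² / 5.72 × 10^-2 = 5.3 × 10^-10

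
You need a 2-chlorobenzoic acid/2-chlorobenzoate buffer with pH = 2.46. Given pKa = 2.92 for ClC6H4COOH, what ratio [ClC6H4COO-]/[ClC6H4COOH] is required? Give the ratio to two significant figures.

ratio = 0.35

pH = pKa + log(r) ⇒ log(r) = 2.46 − 2.92 = -0.46
r = [ClC6H4COO-]/[ClC6H4COOH] = 10^(-0.46) = 0.347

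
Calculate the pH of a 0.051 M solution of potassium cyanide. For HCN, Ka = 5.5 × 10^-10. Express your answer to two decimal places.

pH = 10.98

CN- is the conjugate base of the weak acid HCN.
Kb = Kw/Ka = 1.0×10^-14 / 5.5 × 10^-10 = 1.82 × 10^-5
Kb = [OH-]²/(0.051 − [OH-]) = 1.82 × 10^-5
Assume [OH-] ≪ 0.051: [OH-] ≈ √(1.82 × 10^-5 × 0.051) = 9.63 × 10^-4 M
Check: 1.9% ionized — well under 5%, approximation valid.
pOH = 3.02, so pH = 14.00 − pOH = 10.98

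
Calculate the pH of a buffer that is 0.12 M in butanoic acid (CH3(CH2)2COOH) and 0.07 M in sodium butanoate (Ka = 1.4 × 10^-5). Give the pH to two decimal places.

pKa = −log(1.4 × 10^-5) = 4.854
pH = pKa + log([A⁻]/[HA]) = 4.854 + log(0.07/0.12)
pH = 4.854 + (-0.234) = 4.62

pH = 4.62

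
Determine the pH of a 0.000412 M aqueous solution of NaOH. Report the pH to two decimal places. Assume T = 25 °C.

pH = 10.61

NaOH is a strong base; [OH-] = 0.000412 M.
pOH = -log(0.000412) = 3.39
pH = 14.00 - 3.39 = 10.61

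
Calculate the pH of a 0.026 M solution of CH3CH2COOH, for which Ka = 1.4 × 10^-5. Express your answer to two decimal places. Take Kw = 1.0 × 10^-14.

pH = 3.22

CH3CH2COOH ⇌ CH3CH2COO- + H+
From the ICE table, Ka = [H+]²/(0.026 − [H+]) = 1.4 × 10^-5.
Since Ka ≪ C₀, [H+] ≈ √(Ka·C₀) = 6.03 × 10^-4 M.
([H+]/C₀ = 2.3% < 5%, so the approximation holds.)
pH = −log(6.03 × 10^-4) = 3.22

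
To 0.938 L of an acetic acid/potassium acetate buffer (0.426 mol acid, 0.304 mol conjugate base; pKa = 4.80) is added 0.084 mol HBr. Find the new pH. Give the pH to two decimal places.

pH = 4.43

After neutralization: n(CH3COOH) = 0.51 mol, n(CH3COO-) = 0.22 mol.
pH = pKa + log([A⁻]/[HA]) = 4.80 + log(0.22/0.51) = 4.80 -0.365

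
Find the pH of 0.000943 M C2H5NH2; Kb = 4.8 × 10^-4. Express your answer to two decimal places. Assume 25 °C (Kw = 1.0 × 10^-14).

pH = 10.68

C2H5NH2 + H2O ⇌ C2H5NH3+ + OH-
Kb = x²/(0.000943 − x) = 4.8 × 10^-4
Here C₀/Kb ≈ 1.96, so the small-x approximation fails. Use the quadratic:
x = (−Kb + √(Kb² + 4·Kb·C₀))/2 = 4.74 × 10^-4 M
pOH = 3.32, so pH = 14.00 − pOH = 10.68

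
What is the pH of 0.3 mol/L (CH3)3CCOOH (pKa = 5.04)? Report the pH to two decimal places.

(CH3)3CCOOH ⇌ (CH3)3CCOO- + H+
Ka = 10^(−5.04) = 9.12 × 10^-6
Ka = [H+]²/(0.3 − [H+]) = 9.12 × 10^-6
Assume [H+] ≪ 0.3: [H+] ≈ √(9.12 × 10^-6 × 0.3) = 1.65 × 10^-3 M
pH = −log(1.65 × 10^-3) = 2.78

pH = 2.78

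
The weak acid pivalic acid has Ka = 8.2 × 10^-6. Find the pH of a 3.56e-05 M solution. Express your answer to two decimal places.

pH = 4.87

(CH3)3CCOOH ⇌ (CH3)3CCOO- + H+
Ka = x²/(3.56e-05 − x) = 8.2 × 10^-6
The 5% rule fails; solving x² + Ka·x − Ka·C₀ = 0 exactly:
x = (−Ka + √(Ka² + 4·Ka·C₀))/2 = 1.35 × 10^-5 M
pH = −log(1.35 × 10^-5) = 4.87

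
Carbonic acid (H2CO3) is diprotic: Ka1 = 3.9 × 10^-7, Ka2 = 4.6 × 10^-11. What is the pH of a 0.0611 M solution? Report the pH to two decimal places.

Since Ka1 ≫ Ka2, the first ionization dominates [H+].
Ka1 = x²/(0.0611 − x) = 3.9 × 10^-7
x ≈ √(3.9 × 10^-7 × 0.0611) = 1.54 × 10^-4 M
pH = −log(1.54 × 10^-4) = 3.81

pH = 3.81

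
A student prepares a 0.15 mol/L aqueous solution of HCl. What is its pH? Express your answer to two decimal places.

pH = 0.82

HCl is a strong acid and dissociates completely, so [H+] = 0.15 M.
pH = -log(0.15) = 0.82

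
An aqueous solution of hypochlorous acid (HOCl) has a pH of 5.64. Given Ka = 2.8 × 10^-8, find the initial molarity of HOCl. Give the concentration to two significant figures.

C₀ = 1.9 × 10^-4 M

[H+] = 10^(-5.64) = 2.29 × 10^-6 M = x
Ka = x²/(C₀ − x) ⇒ C₀ = x + x²/Ka
C₀ = 2.29 × 10^-6 + (2.29 × 10^-6)²/(2.8 × 10^-8) = 1.90 × 10^-4 M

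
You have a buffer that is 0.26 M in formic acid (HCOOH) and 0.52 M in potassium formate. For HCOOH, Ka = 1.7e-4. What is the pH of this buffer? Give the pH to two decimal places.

pH = 4.07

pKa = −log(1.7 × 10^-4) = 3.770
pH = pKa + log([A⁻]/[HA]) = 3.770 + log(0.52/0.26)
pH = 3.770 + (+0.301) = 4.07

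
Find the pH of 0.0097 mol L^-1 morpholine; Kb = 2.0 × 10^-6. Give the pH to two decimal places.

C4H8ONH + H2O ⇌ C4H8ONH2+ + OH-
Kb = [OH-]²/(0.0097 − [OH-]) = 2.0 × 10^-6
Neglecting [OH-] in the denominator: [OH-] = √(2.0 × 10^-6 × 0.0097) = 1.39 × 10^-4 M
Check: 1.4% ionized — well under 5%, approximation valid.
pOH = 3.86, so pH = 14.00 − pOH = 10.14

pH = 10.14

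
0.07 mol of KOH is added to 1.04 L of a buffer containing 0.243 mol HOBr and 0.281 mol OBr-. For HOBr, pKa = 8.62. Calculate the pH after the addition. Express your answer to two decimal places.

OH- converts HOBr to OBr-: HOBr → 0.173 mol, OBr- → 0.351 mol.
pH = pKa + log(n_OBr-/n_HOBr) = 8.62 + log(0.351/0.173) = 8.62 + (+0.307)

pH = 8.93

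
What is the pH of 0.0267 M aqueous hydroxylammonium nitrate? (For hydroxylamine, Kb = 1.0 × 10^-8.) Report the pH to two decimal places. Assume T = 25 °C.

NH3OH+ is the conjugate acid of the weak base NH2OH.
Ka = Kw/Kb = 1.0×10^-14 / 1.0 × 10^-8 = 1.00 × 10^-6
Let x = [H+] at equilibrium. Ka = x²/(0.0267 − x).
Assume x ≪ 0.0267: x ≈ √(1.00 × 10^-6 × 0.0267) = 1.63 × 10^-4 M
pH = −log(1.63 × 10^-4) = 3.79

pH = 3.79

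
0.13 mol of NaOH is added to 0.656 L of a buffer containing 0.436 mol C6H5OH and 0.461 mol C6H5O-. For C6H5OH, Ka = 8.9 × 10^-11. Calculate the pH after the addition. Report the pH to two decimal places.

pH = 10.34

After neutralization: n(C6H5OH) = 0.306 mol, n(C6H5O-) = 0.591 mol.
pKa = −log(8.9 × 10^-11) = 10.051
pH = pKa + log([A⁻]/[HA]) = 10.051 + log(0.591/0.306) = 10.051 +0.286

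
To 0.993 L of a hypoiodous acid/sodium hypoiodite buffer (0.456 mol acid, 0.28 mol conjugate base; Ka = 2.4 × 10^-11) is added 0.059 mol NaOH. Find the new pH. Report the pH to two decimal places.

After neutralization: n(HOI) = 0.397 mol, n(OI-) = 0.339 mol.
pKa = −log(2.4 × 10^-11) = 10.620
Henderson–Hasselbalch with mole ratio 0.339/0.397: pH = 10.620 + (-0.069)

pH = 10.55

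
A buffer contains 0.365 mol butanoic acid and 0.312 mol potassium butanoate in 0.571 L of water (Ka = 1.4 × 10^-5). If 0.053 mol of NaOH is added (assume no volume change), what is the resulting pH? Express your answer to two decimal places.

OH- converts CH3(CH2)2COOH to CH3(CH2)2COO-: CH3(CH2)2COOH → 0.312 mol, CH3(CH2)2COO- → 0.365 mol.
pKa = −log(1.4 × 10^-5) = 4.854
Henderson–Hasselbalch with mole ratio 0.365/0.312: pH = 4.854 + (+0.068)

pH = 4.92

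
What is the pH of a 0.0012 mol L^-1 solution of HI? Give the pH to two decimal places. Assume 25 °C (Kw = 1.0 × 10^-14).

pH = 2.92

HI is a strong acid and dissociates completely, so [H+] = 0.0012 M.
pH = -log(0.0012) = 2.92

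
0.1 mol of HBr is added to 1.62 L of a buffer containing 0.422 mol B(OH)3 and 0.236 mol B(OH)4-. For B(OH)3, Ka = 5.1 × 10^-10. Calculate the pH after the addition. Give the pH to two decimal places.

Added H+ converts B(OH)4- to B(OH)3: B(OH)3 → 0.522 mol, B(OH)4- → 0.136 mol.
pKa = −log(5.1 × 10^-10) = 9.292
pH = pKa + log([A⁻]/[HA]) = 9.292 + log(0.136/0.522) = 9.292 -0.584

pH = 8.71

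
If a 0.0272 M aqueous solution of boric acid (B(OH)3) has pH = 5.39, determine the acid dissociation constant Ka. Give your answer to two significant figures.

[H+] = 10^(-5.39) = 4.07 × 10^-6 M
At equilibrium [HA] = 0.0272 − 4.07 × 10^-6 = 2.72 × 10^-2 M
Ka = [H+][A-]/[HA] = (4.07 × 10^-6)² / 2.72 × 10^-2 = 6.1 × 10^-10

Ka = 6.1 × 10^-10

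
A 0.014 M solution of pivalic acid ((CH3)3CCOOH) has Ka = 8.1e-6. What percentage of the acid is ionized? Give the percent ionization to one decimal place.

(CH3)3CCOOH ⇌ (CH3)3CCOO- + H+; let x = [H+] at equilibrium.
x ≈ √(Ka·C₀) = √(8.1 × 10^-6 × 0.014) = 3.37 × 10^-4 M
Fraction ionized = 3.37 × 10^-4 / 0.014 = 0.0241 → 2.4%

2.4%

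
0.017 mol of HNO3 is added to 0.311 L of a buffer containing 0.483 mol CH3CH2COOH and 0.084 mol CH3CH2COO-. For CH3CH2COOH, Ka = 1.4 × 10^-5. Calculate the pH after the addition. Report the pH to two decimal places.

Added H+ converts CH3CH2COO- to CH3CH2COOH: CH3CH2COOH → 0.5 mol, CH3CH2COO- → 0.067 mol.
pKa = −log(1.4 × 10^-5) = 4.854
Henderson–Hasselbalch with mole ratio 0.067/0.5: pH = 4.854 + (-0.873)

pH = 3.98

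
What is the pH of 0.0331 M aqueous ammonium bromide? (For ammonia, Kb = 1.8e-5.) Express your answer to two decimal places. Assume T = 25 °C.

NH4+ is the conjugate acid of the weak base NH3.
Ka = Kw/Kb = 1.0×10^-14 / 1.8 × 10^-5 = 5.56 × 10^-10
From the ICE table, Ka = [H+]²/(0.0331 − [H+]) = 5.56 × 10^-10.
Neglecting [H+] in the denominator: [H+] = √(5.56 × 10^-10 × 0.0331) = 4.29 × 10^-6 M
Check: 0.013% ionized — well under 5%, approximation valid.
pH = −log[H+] = −log(4.29 × 10^-6) = 5.37

pH = 5.37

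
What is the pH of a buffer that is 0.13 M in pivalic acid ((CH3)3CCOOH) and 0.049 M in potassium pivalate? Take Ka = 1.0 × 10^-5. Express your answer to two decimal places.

pH = 4.58

pKa = −log(1.0 × 10^-5) = 5.000
Henderson–Hasselbalch: pH = pKa + log([(CH3)3CCOO-]/[(CH3)3CCOOH]) = 5.000 + log(0.049/0.13)
pH = 5.000 + (-0.424) = 4.58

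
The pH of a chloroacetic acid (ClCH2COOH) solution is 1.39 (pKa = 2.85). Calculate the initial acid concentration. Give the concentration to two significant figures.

C₀ = 1.2 M

[H+] = 10^(-1.39) = 4.07 × 10^-2 M = x
Ka = 10^(−2.85) = 1.41 × 10^-3
Ka = x²/(C₀ − x) ⇒ C₀ = x + x²/Ka
C₀ = 4.07 × 10^-2 + (4.07 × 10^-2)²/(1.41 × 10^-3) = 1.22 M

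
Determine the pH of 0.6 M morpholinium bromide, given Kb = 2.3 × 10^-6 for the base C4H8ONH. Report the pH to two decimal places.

C4H8ONH2+ is the conjugate acid of the weak base C4H8ONH.
Ka = Kw/Kb = 1.0×10^-14 / 2.3 × 10^-6 = 4.35 × 10^-9
From the ICE table, Ka = [H+]²/(0.6 − [H+]) = 4.35 × 10^-9.
Neglecting [H+] in the denominator: [H+] = √(4.35 × 10^-9 × 0.6) = 5.11 × 10^-5 M
pH = −log(5.11 × 10^-5) = 4.29

pH = 4.29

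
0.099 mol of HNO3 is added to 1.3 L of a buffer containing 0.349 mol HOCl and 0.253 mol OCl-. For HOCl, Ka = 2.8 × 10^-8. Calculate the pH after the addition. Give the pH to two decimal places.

pH = 7.09

Added H+ converts OCl- to HOCl: HOCl → 0.448 mol, OCl- → 0.154 mol.
pKa = −log(2.8 × 10^-8) = 7.553
Henderson–Hasselbalch with mole ratio 0.154/0.448: pH = 7.553 + (-0.464)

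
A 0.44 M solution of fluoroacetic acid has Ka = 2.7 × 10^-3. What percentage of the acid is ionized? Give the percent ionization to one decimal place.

7.5%

FCH2COOH ⇌ FCH2COO- + H+; let x = [H+] at equilibrium.
Ka = x²/(C₀ − x); solving the quadratic gives x = 3.31 × 10^-2 M.
Fraction ionized = 3.31 × 10^-2 / 0.44 = 0.0752 → 7.5%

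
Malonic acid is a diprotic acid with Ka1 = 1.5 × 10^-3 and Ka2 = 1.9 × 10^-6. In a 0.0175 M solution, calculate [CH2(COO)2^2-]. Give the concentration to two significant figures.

First ionization gives [H+] ≈ [CH2(COOH)COO-] = 4.43 × 10^-3 M.
Second step: Ka2 = [H+][CH2(COO)2^2-]/[CH2(COOH)COO-] ≈ [CH2(COO)2^2-] (since [H+] ≈ [CH2(COOH)COO-]).
So [CH2(COO)2^2-] ≈ Ka2.

1.9 × 10^-6 M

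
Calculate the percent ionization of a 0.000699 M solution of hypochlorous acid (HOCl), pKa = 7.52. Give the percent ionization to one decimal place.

HOCl ⇌ OCl- + H+; let x = [H+] at equilibrium.
Ka = 10^(−7.52) = 3.02 × 10^-8
x ≈ √(Ka·C₀) = √(3.02 × 10^-8 × 0.000699) = 4.59 × 10^-6 M
% ionization = x/C₀ × 100% = 4.59 × 10^-6/0.000699 × 100% = 0.7%

0.7%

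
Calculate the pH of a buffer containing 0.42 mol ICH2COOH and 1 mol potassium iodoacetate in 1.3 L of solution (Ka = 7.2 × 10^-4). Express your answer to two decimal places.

pH = 3.52

pKa = −log(7.2 × 10^-4) = 3.143
Henderson–Hasselbalch: pH = pKa + log([ICH2COO-]/[ICH2COOH]) = 3.143 + log(1/0.42)
pH = 3.143 + (+0.377) = 3.52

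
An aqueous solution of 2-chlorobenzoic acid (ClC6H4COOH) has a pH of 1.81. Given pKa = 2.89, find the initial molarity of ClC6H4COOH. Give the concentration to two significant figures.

C₀ = 2.0 × 10^-1 M

[H+] = 10^(-1.81) = 1.55 × 10^-2 M = x
Ka = 10^(−2.89) = 1.29 × 10^-3
Ka = x²/(C₀ − x) ⇒ C₀ = x + x²/Ka
C₀ = 1.55 × 10^-2 + (1.55 × 10^-2)²/(1.29 × 10^-3) = 2.02 × 10^-1 M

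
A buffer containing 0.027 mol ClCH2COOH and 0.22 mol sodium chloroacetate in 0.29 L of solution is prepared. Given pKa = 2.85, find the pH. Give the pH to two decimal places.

pH = 3.76

Henderson–Hasselbalch: pH = pKa + log([ClCH2COO-]/[ClCH2COOH]) = 2.85 + log(0.22/0.027)
pH = 2.85 + (+0.911) = 3.76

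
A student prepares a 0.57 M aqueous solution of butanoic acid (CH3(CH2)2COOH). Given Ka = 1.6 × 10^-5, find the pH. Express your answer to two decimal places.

CH3(CH2)2COOH ⇌ CH3(CH2)2COO- + H+
From the ICE table, Ka = [H+]²/(0.57 − [H+]) = 1.6 × 10^-5.
Since Ka ≪ C₀, [H+] ≈ √(Ka·C₀) = 3.02 × 10^-3 M.
Check: 0.53% ionized — well under 5%, approximation valid.
pH = −log(3.02 × 10^-3) = 2.52

pH = 2.52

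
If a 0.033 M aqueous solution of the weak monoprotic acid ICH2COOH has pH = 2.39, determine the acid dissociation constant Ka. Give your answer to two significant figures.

Ka = 5.7 × 10^-4

[H+] = 10^(-2.39) = 4.07 × 10^-3 M
At equilibrium [HA] = 0.033 − 4.07 × 10^-3 = 2.89 × 10^-2 M
Ka = [H+][A-]/[HA] = (4.07 × 10^-3)² / 2.89 × 10^-2 = 5.7 × 10^-4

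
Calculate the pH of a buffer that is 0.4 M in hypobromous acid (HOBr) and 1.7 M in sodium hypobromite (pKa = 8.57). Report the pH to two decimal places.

pH = pKa + log([A⁻]/[HA]) = 8.57 + log(1.7/0.4)
pH = 8.57 + (+0.628) = 9.20

pH = 9.20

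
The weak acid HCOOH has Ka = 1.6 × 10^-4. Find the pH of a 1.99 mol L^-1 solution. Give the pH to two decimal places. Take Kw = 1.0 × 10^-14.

HCOOH ⇌ HCOO- + H+
Ka = x²/(1.99 − x) = 1.6 × 10^-4
Neglecting x in the denominator: x = √(1.6 × 10^-4 × 1.99) = 1.78 × 10^-2 M
(x/C₀ = 0.9% < 5%, so the approximation holds.)
pH = −log[H+] = −log(1.78 × 10^-2) = 1.75

pH = 1.75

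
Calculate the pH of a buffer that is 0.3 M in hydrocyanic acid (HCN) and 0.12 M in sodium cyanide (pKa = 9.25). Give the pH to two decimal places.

pH = 8.85

Henderson–Hasselbalch: pH = pKa + log([CN-]/[HCN]) = 9.25 + log(0.12/0.3)
pH = 9.25 + (-0.398) = 8.85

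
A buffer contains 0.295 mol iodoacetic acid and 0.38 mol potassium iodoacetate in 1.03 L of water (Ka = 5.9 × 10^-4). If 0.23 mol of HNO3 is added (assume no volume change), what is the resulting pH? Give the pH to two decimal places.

After neutralization: n(ICH2COOH) = 0.525 mol, n(ICH2COO-) = 0.15 mol.
pKa = −log(5.9 × 10^-4) = 3.229
pH = pKa + log([A⁻]/[HA]) = 3.229 + log(0.15/0.525) = 3.229 -0.544

pH = 2.69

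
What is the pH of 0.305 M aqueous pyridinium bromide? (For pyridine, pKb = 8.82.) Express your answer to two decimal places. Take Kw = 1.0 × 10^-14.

C5H5NH+ is the conjugate acid of the weak base C5H5N.
Kb = 10^(−8.82) = 1.51 × 10^-9
Ka = Kw/Kb = 1.0×10^-14 / 1.51 × 10^-9 = 6.62 × 10^-6
From the ICE table, Ka = [H+]²/(0.305 − [H+]) = 6.62 × 10^-6.
Neglecting [H+] in the denominator: [H+] = √(6.62 × 10^-6 × 0.305) = 1.42 × 10^-3 M
Check: 0.47% ionized — well under 5%, approximation valid.
pH = −log[H+] = −log(1.42 × 10^-3) = 2.85

pH = 2.85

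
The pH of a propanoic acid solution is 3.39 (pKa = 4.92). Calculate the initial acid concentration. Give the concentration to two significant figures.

[H+] = 10^(-3.39) = 4.07 × 10^-4 M = x
Ka = 10^(−4.92) = 1.20 × 10^-5
Ka = x²/(C₀ − x) ⇒ C₀ = x + x²/Ka
C₀ = 4.07 × 10^-4 + (4.07 × 10^-4)²/(1.20 × 10^-5) = 1.42 × 10^-2 M

C₀ = 1.4 × 10^-2 M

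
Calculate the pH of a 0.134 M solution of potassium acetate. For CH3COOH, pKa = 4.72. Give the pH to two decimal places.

CH3COO- is the conjugate base of the weak acid CH3COOH.
Ka = 10^(−4.72) = 1.91 × 10^-5
Kb = Kw/Ka = 1.0×10^-14 / 1.91 × 10^-5 = 5.24 × 10^-10
From the ICE table, Kb = x²/(0.134 − x) = 5.24 × 10^-10.
Neglecting x in the denominator: x = √(5.24 × 10^-10 × 0.134) = 8.38 × 10^-6 M
Check: 0.0063% ionized — well under 5%, approximation valid.
pOH = −log(8.38 × 10^-6) = 5.08; pH = 14.00 − 5.08 = 8.92

pH = 8.92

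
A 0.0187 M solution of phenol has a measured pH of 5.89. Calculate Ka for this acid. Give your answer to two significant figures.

Ka = 8.9 × 10^-11

[H+] = 10^(-5.89) = 1.29 × 10^-6 M
At equilibrium [HA] = 0.0187 − 1.29 × 10^-6 = 1.87 × 10^-2 M
Ka = [H+][A-]/[HA] = (1.29 × 10^-6)² / 1.87 × 10^-2 = 8.9 × 10^-11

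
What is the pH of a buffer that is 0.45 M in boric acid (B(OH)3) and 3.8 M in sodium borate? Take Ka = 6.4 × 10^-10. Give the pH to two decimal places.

pH = 10.12

pKa = −log(6.4 × 10^-10) = 9.194
Henderson–Hasselbalch: pH = pKa + log([B(OH)4-]/[B(OH)3]) = 9.194 + log(3.8/0.45)
pH = 9.194 + (+0.927) = 10.12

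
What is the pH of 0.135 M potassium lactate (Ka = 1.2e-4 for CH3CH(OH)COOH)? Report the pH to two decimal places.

pH = 8.53

CH3CH(OH)COO- is the conjugate base of the weak acid CH3CH(OH)COOH.
Kb = Kw/Ka = 1.0×10^-14 / 1.2 × 10^-4 = 8.33 × 10^-11
Kb = [OH-]²/(0.135 − [OH-]) = 8.33 × 10^-11
Assume [OH-] ≪ 0.135: [OH-] ≈ √(8.33 × 10^-11 × 0.135) = 3.35 × 10^-6 M
pOH = 5.47, so pH = 14.00 − pOH = 8.53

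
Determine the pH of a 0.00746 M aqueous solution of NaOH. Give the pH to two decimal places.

NaOH is a strong base; [OH-] = 0.00746 M.
pOH = -log(0.00746) = 2.13
pH = 14.00 - 2.13 = 11.87

pH = 11.87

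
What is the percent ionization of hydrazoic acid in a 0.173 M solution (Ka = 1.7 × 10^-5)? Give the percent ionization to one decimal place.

HN3 ⇌ N3- + H+; let x = [H+] at equilibrium.
x ≈ √(Ka·C₀) = √(1.7 × 10^-5 × 0.173) = 1.71 × 10^-3 M
% ionization = x/C₀ × 100% = 1.71 × 10^-3/0.173 × 100% = 1.0%

1.0%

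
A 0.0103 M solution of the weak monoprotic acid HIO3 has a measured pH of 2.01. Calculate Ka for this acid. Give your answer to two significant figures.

[H+] = 10^(-2.01) = 9.77 × 10^-3 M
At equilibrium [HA] = 0.0103 − 9.77 × 10^-3 = 5.30 × 10^-4 M
Ka = [H+][A-]/[HA] = (9.77 × 10^-3)² / 5.30 × 10^-4 = 1.8 × 10^-1

Ka = 1.8 × 10^-1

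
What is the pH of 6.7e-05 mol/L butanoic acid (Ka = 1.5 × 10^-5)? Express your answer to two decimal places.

pH = 4.60

CH3(CH2)2COOH ⇌ CH3(CH2)2COO- + H+
Ka = [H+]²/(6.7e-05 − [H+]) = 1.5 × 10^-5
Here C₀/Ka ≈ 4.47, so the small-[H+] approximation fails. Use the quadratic:
[H+] = [−1.5e-05 + √(1.5e-05² + 4.02e-09)]/2 = 2.51 × 10^-5 M
pH = −log(2.51 × 10^-5) = 4.60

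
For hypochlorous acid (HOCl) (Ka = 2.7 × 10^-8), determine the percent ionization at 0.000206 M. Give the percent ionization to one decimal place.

HOCl ⇌ OCl- + H+; let x = [H+] at equilibrium.
x ≈ √(Ka·C₀) = √(2.7 × 10^-8 × 0.000206) = 2.36 × 10^-6 M
Fraction ionized = 2.36 × 10^-6 / 0.000206 = 0.0115 → 1.1%

1.1%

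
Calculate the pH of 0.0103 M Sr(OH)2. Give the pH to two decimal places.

Sr(OH)2 is a strong base (each formula unit releases 2 OH-); [OH-] = 0.0206 M.
pOH = -log(0.0206) = 1.69
pH = 14.00 - 1.69 = 12.31

pH = 12.31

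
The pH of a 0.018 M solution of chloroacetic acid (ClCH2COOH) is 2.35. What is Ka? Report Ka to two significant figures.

Ka = 1.5 × 10^-3

[H+] = 10^(-2.35) = 4.47 × 10^-3 M
At equilibrium [HA] = 0.018 − 4.47 × 10^-3 = 1.35 × 10^-2 M
Ka = [H+][A-]/[HA] = (4.47 × 10^-3)² / 1.35 × 10^-2 = 1.5 × 10^-3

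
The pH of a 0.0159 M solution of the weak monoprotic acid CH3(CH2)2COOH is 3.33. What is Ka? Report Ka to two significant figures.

[H+] = 10^(-3.33) = 4.68 × 10^-4 M
At equilibrium [HA] = 0.0159 − 4.68 × 10^-4 = 1.54 × 10^-2 M
Ka = [H+][A-]/[HA] = (4.68 × 10^-4)² / 1.54 × 10^-2 = 1.4 × 10^-5

Ka = 1.4 × 10^-5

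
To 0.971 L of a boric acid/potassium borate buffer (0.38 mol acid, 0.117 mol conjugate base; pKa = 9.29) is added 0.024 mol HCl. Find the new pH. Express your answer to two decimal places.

pH = 8.65

After neutralization: n(B(OH)3) = 0.404 mol, n(B(OH)4-) = 0.093 mol.
pH = pKa + log(n_B(OH)4-/n_B(OH)3) = 9.29 + log(0.093/0.404) = 9.29 + (-0.638)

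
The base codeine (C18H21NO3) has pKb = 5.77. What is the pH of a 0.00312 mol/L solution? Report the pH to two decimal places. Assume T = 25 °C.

C18H21NO3 + H2O ⇌ C18H22NO3+ + OH-
Kb = 10^(−5.77) = 1.70 × 10^-6
From the ICE table, Kb = x²/(0.00312 − x) = 1.70 × 10^-6.
Assume x ≪ 0.00312: x ≈ √(1.70 × 10^-6 × 0.00312) = 7.28 × 10^-5 M
(x/C₀ = 2.3% < 5%, so the approximation holds.)
pOH = 4.14, so pH = 14.00 − pOH = 9.86

pH = 9.86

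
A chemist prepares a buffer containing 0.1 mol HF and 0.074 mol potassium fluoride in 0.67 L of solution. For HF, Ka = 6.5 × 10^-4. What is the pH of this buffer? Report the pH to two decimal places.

pKa = −log(6.5 × 10^-4) = 3.187
pH = pKa + log([A⁻]/[HA]) = 3.187 + log(0.074/0.1)
pH = 3.187 + (-0.131) = 3.06

pH = 3.06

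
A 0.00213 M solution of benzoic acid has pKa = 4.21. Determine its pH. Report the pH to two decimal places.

C6H5COOH ⇌ C6H5COO- + H+
Ka = 10^(−4.21) = 6.17 × 10^-5
From the ICE table, Ka = [H+]²/(0.00213 − [H+]) = 6.17 × 10^-5.
Here C₀/Ka ≈ 34.5, so the small-[H+] approximation fails. Use the quadratic:
[H+] = (−Ka + √(Ka² + 4·Ka·C₀))/2 = 3.33 × 10^-4 M
pH = −log[H+] = −log(3.33 × 10^-4) = 3.48

pH = 3.48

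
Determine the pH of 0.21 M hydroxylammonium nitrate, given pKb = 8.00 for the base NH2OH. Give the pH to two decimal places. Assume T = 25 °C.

pH = 3.34

NH3OH+ is the conjugate acid of the weak base NH2OH.
Kb = 10^(−8.00) = 1.00 × 10^-8
Ka = Kw/Kb = 1.0×10^-14 / 1.00 × 10^-8 = 1.00 × 10^-6
From the ICE table, Ka = [H+]²/(0.21 − [H+]) = 1.00 × 10^-6.
Neglecting [H+] in the denominator: [H+] = √(1.00 × 10^-6 × 0.21) = 4.58 × 10^-4 M
([H+]/C₀ = 0.22% < 5%, so the approximation holds.)
pH = −log(4.58 × 10^-4) = 3.34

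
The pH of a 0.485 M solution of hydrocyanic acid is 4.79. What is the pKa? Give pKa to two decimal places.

pKa = 9.27

[H+] = 10^(-4.79) = 1.62 × 10^-5 M
At equilibrium [HA] = 0.485 − 1.62 × 10^-5 = 4.85 × 10^-1 M
Ka = [H+][A-]/[HA] = (1.62 × 10^-5)² / 4.85 × 10^-1 = 5.41 × 10^-10
pKa = -log(5.41 × 10^-10) = 9.27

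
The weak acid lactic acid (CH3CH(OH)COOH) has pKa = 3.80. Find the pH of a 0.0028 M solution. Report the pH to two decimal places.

CH3CH(OH)COOH ⇌ CH3CH(OH)COO- + H+
Ka = 10^(−3.80) = 1.58 × 10^-4
From the ICE table, Ka = [H+]²/(0.0028 − [H+]) = 1.58 × 10^-4.
The 5% rule fails; solving [H+]² + Ka·[H+] − Ka·C₀ = 0 exactly:
[H+] = (−Ka + √(Ka² + 4·Ka·C₀))/2 = 5.91 × 10^-4 M
pH = −log[H+] = −log(5.91 × 10^-4) = 3.23

pH = 3.23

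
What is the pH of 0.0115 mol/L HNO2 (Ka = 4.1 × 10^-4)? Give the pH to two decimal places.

pH = 2.70

HNO2 ⇌ NO2- + H+
From the ICE table, Ka = [H+]²/(0.0115 − [H+]) = 4.1 × 10^-4.
The 5% rule fails; solving [H+]² + Ka·[H+] − Ka·C₀ = 0 exactly:
[H+] = (−Ka + √(Ka² + 4·Ka·C₀))/2 = 1.98 × 10^-3 M
pH = −log[H+] = −log(1.98 × 10^-3) = 2.70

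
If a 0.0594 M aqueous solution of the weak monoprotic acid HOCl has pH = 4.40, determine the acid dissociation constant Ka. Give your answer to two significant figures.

[H+] = 10^(-4.40) = 3.98 × 10^-5 M
At equilibrium [HA] = 0.0594 − 3.98 × 10^-5 = 5.94 × 10^-2 M
Ka = [H+][A-]/[HA] = (3.98 × 10^-5)² / 5.94 × 10^-2 = 2.7 × 10^-8

Ka = 2.7 × 10^-8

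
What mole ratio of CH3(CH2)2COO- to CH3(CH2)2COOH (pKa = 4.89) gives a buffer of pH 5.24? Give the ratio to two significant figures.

ratio = 2.2

pH = pKa + log(r) ⇒ log(r) = 5.24 − 4.89 = +0.35
r = [CH3(CH2)2COO-]/[CH3(CH2)2COOH] = 10^(+0.35) = 2.24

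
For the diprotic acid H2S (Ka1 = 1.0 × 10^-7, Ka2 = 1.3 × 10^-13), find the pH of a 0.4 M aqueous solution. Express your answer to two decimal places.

Since Ka1 ≫ Ka2, the first ionization dominates [H+].
Ka1 = x²/(0.4 − x) = 1.0 × 10^-7
x ≈ √(1.0 × 10^-7 × 0.4) = 2.00 × 10^-4 M
pH = −log(2.00 × 10^-4) = 3.70

pH = 3.70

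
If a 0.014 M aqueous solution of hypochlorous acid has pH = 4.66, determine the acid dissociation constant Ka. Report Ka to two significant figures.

Ka = 3.4 × 10^-8

[H+] = 10^(-4.66) = 2.19 × 10^-5 M
At equilibrium [HA] = 0.014 − 2.19 × 10^-5 = 1.40 × 10^-2 M
Ka = [H+][A-]/[HA] = (2.19 × 10^-5)² / 1.40 × 10^-2 = 3.4 × 10^-8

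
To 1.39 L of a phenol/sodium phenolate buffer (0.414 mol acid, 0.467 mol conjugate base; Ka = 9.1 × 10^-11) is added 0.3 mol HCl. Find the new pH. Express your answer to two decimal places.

pH = 9.41

Added H+ converts C6H5O- to C6H5OH: C6H5OH → 0.714 mol, C6H5O- → 0.167 mol.
pKa = −log(9.1 × 10^-11) = 10.041
pH = pKa + log([A⁻]/[HA]) = 10.041 + log(0.167/0.714) = 10.041 -0.631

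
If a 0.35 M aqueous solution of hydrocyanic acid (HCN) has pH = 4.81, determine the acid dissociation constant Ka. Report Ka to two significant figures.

Ka = 6.9 × 10^-10

[H+] = 10^(-4.81) = 1.55 × 10^-5 M
At equilibrium [HA] = 0.35 − 1.55 × 10^-5 = 3.50 × 10^-1 M
Ka = [H+][A-]/[HA] = (1.55 × 10^-5)² / 3.50 × 10^-1 = 6.9 × 10^-10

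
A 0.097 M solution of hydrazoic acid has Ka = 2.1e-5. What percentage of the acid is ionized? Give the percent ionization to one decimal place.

1.5%

HN3 ⇌ N3- + H+; let x = [H+] at equilibrium.
x ≈ √(Ka·C₀) = √(2.1 × 10^-5 × 0.097) = 1.43 × 10^-3 M
Fraction ionized = 1.43 × 10^-3 / 0.097 = 0.0147 → 1.5%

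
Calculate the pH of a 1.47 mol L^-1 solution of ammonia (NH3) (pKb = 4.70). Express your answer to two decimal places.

NH3 + H2O ⇌ NH4+ + OH-
Kb = 10^(−4.70) = 2.00 × 10^-5
Let x = [OH-] at equilibrium. Kb = x²/(1.47 − x).
Since Kb ≪ C₀, x ≈ √(Kb·C₀) = 5.42 × 10^-3 M.
(x/C₀ = 0.37% < 5%, so the approximation holds.)
pOH = 2.27, so pH = 14.00 − pOH = 11.73

pH = 11.73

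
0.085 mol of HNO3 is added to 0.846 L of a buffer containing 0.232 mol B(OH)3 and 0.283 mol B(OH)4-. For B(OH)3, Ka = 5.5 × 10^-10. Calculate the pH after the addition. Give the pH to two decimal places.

pH = 9.06

After neutralization: n(B(OH)3) = 0.317 mol, n(B(OH)4-) = 0.198 mol.
pKa = −log(5.5 × 10^-10) = 9.260
Henderson–Hasselbalch with mole ratio 0.198/0.317: pH = 9.260 + (-0.204)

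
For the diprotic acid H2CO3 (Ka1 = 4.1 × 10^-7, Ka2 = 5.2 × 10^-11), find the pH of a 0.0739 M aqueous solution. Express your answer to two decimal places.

pH = 3.76

Ka1 ≫ Ka2, so treat the first dissociation as the only significant source of H+.
Ka1 = x²/(0.0739 − x) = 4.1 × 10^-7
x ≈ √(4.1 × 10^-7 × 0.0739) = 1.74 × 10^-4 M
pH = −log(1.74 × 10^-4) = 3.76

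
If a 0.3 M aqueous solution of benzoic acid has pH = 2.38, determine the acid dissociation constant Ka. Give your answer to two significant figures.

[H+] = 10^(-2.38) = 4.17 × 10^-3 M
At equilibrium [HA] = 0.3 − 4.17 × 10^-3 = 2.96 × 10^-1 M
Ka = [H+][A-]/[HA] = (4.17 × 10^-3)² / 2.96 × 10^-1 = 5.9 × 10^-5

Ka = 5.9 × 10^-5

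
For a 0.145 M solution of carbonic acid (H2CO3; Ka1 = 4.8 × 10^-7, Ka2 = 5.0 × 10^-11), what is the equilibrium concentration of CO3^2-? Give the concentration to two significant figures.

First ionization gives [H+] ≈ [HCO3-] = 2.64 × 10^-4 M.
Second step: Ka2 = [H+][CO3^2-]/[HCO3-] ≈ [CO3^2-] (since [H+] ≈ [HCO3-]).
So [CO3^2-] ≈ Ka2.

5.0 × 10^-11 M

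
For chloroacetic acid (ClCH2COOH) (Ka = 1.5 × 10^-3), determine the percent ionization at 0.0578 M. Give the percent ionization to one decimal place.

14.9%

ClCH2COOH ⇌ ClCH2COO- + H+; let x = [H+] at equilibrium.
Ka = x²/(C₀ − x); solving the quadratic gives x = 8.59 × 10^-3 M.
% ionization = x/C₀ × 100% = 8.59 × 10^-3/0.0578 × 100% = 14.9%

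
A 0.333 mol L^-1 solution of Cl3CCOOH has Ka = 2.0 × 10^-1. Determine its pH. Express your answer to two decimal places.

Cl3CCOOH ⇌ Cl3CCOO- + H+
Ka = x²/(0.333 − x) = 2.0 × 10^-1
x is not negligible relative to C₀; solve x² + 0.2·x − 0.0666 = 0.
x = [−0.2 + √(0.2² + 0.266)]/2 = 1.77 × 10^-1 M
pH = −log(1.77 × 10^-1) = 0.75

pH = 0.75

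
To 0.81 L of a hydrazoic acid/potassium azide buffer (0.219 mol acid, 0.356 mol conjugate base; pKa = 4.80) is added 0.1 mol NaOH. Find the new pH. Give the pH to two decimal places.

pH = 5.38

After neutralization: n(HN3) = 0.119 mol, n(N3-) = 0.456 mol.
pH = pKa + log(n_N3-/n_HN3) = 4.80 + log(0.456/0.119) = 4.80 + (+0.583)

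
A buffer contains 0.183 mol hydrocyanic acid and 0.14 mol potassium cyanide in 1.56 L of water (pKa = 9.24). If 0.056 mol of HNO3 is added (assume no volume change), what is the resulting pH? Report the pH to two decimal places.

pH = 8.79

After neutralization: n(HCN) = 0.239 mol, n(CN-) = 0.084 mol.
pH = pKa + log(n_CN-/n_HCN) = 9.24 + log(0.084/0.239) = 9.24 + (-0.454)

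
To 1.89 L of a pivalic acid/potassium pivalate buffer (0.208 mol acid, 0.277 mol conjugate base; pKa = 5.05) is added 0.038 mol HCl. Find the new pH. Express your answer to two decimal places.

pH = 5.04

Added H+ converts (CH3)3CCOO- to (CH3)3CCOOH: (CH3)3CCOOH → 0.246 mol, (CH3)3CCOO- → 0.239 mol.
pH = pKa + log(n_(CH3)3CCOO-/n_(CH3)3CCOOH) = 5.05 + log(0.239/0.246) = 5.05 + (-0.013)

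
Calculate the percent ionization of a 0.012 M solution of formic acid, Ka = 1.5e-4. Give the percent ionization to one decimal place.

10.6%

HCOOH ⇌ HCOO- + H+; let x = [H+] at equilibrium.
Solve x² + 0.00015x − 1.8e-06 = 0 → x = 1.27 × 10^-3 M
Fraction ionized = 1.27 × 10^-3 / 0.012 = 0.1058 → 10.6%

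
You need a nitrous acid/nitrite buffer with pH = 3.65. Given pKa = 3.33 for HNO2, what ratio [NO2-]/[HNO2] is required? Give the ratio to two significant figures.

ratio = 2.1

pH = pKa + log(r) ⇒ log(r) = 3.65 − 3.33 = +0.32
r = [NO2-]/[HNO2] = 10^(+0.32) = 2.09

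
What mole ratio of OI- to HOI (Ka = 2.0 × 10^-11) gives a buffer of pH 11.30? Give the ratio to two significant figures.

pKa = -log(2.0 × 10^-11) = 10.699
pH = pKa + log(r) ⇒ log(r) = 11.30 − 10.699 = +0.601
r = [OI-]/[HOI] = 10^(+0.601) = 3.99

ratio = 4.0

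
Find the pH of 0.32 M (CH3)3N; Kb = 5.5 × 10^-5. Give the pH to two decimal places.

(CH3)3N + H2O ⇌ (CH3)3NH+ + OH-
From the ICE table, Kb = [OH-]²/(0.32 − [OH-]) = 5.5 × 10^-5.
Neglecting [OH-] in the denominator: [OH-] = √(5.5 × 10^-5 × 0.32) = 4.20 × 10^-3 M
pOH = −log(4.20 × 10^-3) = 2.38; pH = 14.00 − 2.38 = 11.62

pH = 11.62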